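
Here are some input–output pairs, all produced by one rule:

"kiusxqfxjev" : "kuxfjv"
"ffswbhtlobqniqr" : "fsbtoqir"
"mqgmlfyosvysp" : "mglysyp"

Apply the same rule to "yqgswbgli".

ygwgi

The rule is to keep every other character starting from the first (positions 1st, 3rd, 5th, ...).
Doing the same to "yqgswbgli": "ygwgi".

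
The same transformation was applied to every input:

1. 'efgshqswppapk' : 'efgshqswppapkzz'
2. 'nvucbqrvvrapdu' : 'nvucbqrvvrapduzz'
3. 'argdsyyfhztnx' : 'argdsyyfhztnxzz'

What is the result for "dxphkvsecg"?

In each case the input is transformed by: append "zz".
"dxphkvsecg" → "dxphkvsecgzz".

dxphkvsecgzz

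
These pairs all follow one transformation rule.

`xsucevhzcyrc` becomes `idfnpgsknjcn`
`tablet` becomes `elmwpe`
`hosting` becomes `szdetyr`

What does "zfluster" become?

kqwfdepc

Rule — shift every letter 11 places forward in the alphabet (wrapping around).
On "zfluster" that produces "kqwfdepc".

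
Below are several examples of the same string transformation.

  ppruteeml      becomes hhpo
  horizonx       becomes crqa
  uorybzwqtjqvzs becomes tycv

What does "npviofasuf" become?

In each case the input is transformed by: shift every letter 3 places forward in the alphabet (wrapping around), then keep only the last 4 characters.
So "npviofasuf" becomes "dvxi".
(Check on "uorybzwqtjqvzs": → "xrubecztwmtycv" → "tycv" ✓)

dvxi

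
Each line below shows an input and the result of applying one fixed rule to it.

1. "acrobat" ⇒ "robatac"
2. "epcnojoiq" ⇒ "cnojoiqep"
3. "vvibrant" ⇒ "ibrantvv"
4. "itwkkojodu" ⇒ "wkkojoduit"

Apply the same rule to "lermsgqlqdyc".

rmsgqlqdycle

What's happening: move the first 2 characters to the end (rotate left by 2).
"lermsgqlqdyc" → "rmsgqlqdycle".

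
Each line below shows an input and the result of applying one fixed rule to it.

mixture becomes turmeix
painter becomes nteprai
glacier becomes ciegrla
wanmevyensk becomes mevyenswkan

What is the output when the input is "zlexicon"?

The pattern: swap the first and last characters, then move the first 3 characters to the end (rotate left by 3).
Applying both steps to "zlexicon": "nlexicoz", then "xicoznle".

xicoznle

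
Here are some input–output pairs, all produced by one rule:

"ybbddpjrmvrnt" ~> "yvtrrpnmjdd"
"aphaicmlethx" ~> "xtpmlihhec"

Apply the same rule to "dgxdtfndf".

Each output is the input with this applied: sort the characters into reverse alphabetical order, then delete the last 2 characters.
Starting from "dgxdtfndf": after the first operation, "xtngffddd"; after the second, "xtngffd".

xtngffd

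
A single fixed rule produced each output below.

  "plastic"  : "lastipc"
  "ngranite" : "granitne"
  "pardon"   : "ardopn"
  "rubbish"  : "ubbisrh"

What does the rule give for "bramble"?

ramblbe

In each case the input is transformed by: swap the first and last characters, then move the first character to the end.
Starting from "bramble": after the first operation, "eramblb"; after the second, "ramblbe".
(Check on "plastic": → "clastip" → "lastipc" ✓)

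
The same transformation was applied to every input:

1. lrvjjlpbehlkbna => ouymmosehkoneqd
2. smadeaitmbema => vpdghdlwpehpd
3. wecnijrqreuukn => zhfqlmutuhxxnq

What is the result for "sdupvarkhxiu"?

vgxsydunkalx

The rule is to shift every letter 3 places forward in the alphabet (wrapping around).
Doing the same to "sdupvarkhxiu": "vgxsydunkalx".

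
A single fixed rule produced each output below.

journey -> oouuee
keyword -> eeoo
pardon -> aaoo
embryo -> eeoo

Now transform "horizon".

The rule is to double every character, then keep only the vowels.
Starting from "horizon": after the first operation, "hhoorriizzoonn"; after the second, "ooiioo".

ooiioo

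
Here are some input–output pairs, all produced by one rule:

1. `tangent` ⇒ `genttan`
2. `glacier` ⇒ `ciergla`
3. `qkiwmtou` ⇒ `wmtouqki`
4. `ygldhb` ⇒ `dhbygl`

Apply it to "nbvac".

acnbv

Looking at the pairs, the operation is to move the first 3 characters to the end (rotate left by 3).
"nbvac" → "acnbv".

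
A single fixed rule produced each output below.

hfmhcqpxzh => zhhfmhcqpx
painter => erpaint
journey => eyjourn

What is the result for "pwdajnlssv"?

svpwdajnls

What's happening: move the last 2 characters to the front (rotate right by 2).
Doing the same to "pwdajnlssv": "svpwdajnls".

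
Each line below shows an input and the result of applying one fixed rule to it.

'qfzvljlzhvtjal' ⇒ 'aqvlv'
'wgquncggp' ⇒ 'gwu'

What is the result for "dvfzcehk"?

Each output is the input with this applied: keep one character in every 3, starting at position 1 (positions 1st, 4th, 7th, ...), then move the last character to the front.
On "dvfzcehk": the first step gives "dzh", and the second then gives "hdz".

hdz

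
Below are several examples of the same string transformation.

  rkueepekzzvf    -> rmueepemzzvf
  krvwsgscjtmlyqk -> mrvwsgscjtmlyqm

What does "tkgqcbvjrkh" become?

tmgqcbvjrmh

In each case the input is transformed by: replace every "k" with "m".
"tkgqcbvjrkh" → "tmgqcbvjrmh".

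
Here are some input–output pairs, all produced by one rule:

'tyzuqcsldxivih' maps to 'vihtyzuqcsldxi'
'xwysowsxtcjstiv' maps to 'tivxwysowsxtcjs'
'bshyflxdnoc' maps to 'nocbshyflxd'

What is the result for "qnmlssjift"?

The rule is to move the last 3 characters to the front (rotate right by 3).
Applying that to "qnmlssjift" gives "iftqnmlssj".

iftqnmlssj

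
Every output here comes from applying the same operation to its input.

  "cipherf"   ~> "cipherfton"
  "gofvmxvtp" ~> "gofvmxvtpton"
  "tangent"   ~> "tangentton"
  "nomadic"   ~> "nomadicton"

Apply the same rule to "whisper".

The rule is to append "ton".
Applying that to "whisper" gives "whisperton".

whisperton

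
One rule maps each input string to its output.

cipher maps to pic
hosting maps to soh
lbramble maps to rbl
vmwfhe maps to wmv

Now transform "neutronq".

uen

What's happening: reverse the string, then keep only the last 3 characters.
Working it through for "neutronq": intermediate "qnortuen", final "uen".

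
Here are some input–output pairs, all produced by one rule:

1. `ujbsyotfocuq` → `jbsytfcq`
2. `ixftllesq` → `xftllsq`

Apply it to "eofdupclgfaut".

fdpclgft

The pattern: remove every vowel.
On "eofdupclgfaut" that produces "fdpclgft".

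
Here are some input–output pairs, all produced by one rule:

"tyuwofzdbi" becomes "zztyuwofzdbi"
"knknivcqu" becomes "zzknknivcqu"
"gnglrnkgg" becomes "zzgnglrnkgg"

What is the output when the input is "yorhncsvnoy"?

In each case the input is transformed by: prepend "zz".
Applying that to "yorhncsvnoy" gives "zzyorhncsvnoy".

zzyorhncsvnoy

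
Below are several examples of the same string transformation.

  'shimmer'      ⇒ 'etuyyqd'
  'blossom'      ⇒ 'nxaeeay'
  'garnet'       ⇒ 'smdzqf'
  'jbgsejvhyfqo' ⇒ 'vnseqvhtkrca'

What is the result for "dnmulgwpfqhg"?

The transformation: shift every letter 12 places forward in the alphabet (wrapping around).
For "dnmulgwpfqhg" the result is "pzygxsibrcts".

pzygxsibrcts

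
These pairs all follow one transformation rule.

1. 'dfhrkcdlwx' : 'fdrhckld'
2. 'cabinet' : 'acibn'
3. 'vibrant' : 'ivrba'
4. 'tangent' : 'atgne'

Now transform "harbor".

ahbr

Looking at the pairs, the operation is to delete the last 2 characters, then swap each adjacent pair of characters (1↔2, 3↔4, ...).
"harbor" → "ahbr".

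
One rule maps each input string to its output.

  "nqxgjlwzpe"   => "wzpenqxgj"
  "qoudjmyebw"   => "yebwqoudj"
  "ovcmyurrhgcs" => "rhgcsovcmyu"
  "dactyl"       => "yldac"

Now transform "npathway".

waynpat

The pattern: swap the front and back halves of the string, then delete the first character.
Working it through for "npathway": intermediate "hwaynpat", final "waynpat".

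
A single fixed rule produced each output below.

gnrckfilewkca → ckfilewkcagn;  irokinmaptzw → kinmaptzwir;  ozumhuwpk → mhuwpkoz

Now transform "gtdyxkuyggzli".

yxkuyggzligt

The transformation: move the first 2 characters to the end (rotate left by 2), then delete the first character.
Working it through for "gtdyxkuyggzli": intermediate "dyxkuyggzligt", final "yxkuyggzligt".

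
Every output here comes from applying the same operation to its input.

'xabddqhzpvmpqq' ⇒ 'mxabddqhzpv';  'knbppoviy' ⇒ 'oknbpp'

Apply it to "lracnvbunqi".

The pattern: delete the last 3 characters, then move the last character to the front.
Applying both steps to "lracnvbunqi": "lracnvbu", then "ulracnvb".

ulracnvb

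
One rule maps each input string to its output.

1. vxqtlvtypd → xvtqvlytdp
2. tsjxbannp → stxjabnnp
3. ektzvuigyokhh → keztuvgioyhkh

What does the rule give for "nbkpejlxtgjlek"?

bnpkjexlgtljke

The transformation: swap each adjacent pair of characters (1↔2, 3↔4, ...).
For "nbkpejlxtgjlek" the result is "bnpkjexlgtljke".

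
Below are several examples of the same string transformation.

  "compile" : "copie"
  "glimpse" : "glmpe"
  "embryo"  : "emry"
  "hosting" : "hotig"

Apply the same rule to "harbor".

Each output is the input with this applied: double every character, then keep one character in every 3, starting at position 1 (positions 1st, 4th, 7th, ...).
For "harbor", step one produces "hhaarrbboorr"; step two turns that into "habo".

habo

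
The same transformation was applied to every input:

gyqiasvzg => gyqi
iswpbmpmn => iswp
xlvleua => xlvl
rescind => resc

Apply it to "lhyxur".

lhyx

What's happening: keep only the first 4 characters.
Doing the same to "lhyxur": "lhyx".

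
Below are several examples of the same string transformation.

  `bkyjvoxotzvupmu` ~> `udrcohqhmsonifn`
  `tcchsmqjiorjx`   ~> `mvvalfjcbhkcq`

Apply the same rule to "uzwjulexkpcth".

What's happening: shift every letter 7 places backward in the alphabet (wrapping around).
So "uzwjulexkpcth" becomes "nspcnexqdivma".

nspcnexqdivma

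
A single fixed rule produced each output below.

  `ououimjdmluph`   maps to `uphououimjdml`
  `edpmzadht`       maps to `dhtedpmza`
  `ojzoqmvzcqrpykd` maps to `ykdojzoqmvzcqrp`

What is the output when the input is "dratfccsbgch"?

Rule — move the last 3 characters to the front (rotate right by 3).
"dratfccsbgch" → "gchdratfccsb".

gchdratfccsb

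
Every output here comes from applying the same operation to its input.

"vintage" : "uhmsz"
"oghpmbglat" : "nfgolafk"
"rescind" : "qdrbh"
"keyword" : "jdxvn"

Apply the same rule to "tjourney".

sintqm

What's happening: delete the last 2 characters, then shift every letter 1 place backward in the alphabet (wrapping around).
Starting from "tjourney": after the first operation, "tjourn"; after the second, "sintqm".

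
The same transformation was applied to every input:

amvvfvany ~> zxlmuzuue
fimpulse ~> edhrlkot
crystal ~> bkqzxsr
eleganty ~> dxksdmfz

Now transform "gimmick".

fjhblhl

What's happening: shift every letter 1 place backward in the alphabet (wrapping around), then take characters alternately from the front and the back (1st, last, 2nd, 2nd-last, ...).
On "gimmick" that produces "fjhblhl".
(Check on "crystal": → "bqxrszk" → "bkqzxsr" ✓)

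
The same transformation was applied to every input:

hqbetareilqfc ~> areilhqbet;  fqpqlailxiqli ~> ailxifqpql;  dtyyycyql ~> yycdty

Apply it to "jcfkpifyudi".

The transformation: delete the last 3 characters, then swap the front and back halves of the string.
Applying both steps to "jcfkpifyudi": "jcfkpify", then "pifyjcfk".

pifyjcfk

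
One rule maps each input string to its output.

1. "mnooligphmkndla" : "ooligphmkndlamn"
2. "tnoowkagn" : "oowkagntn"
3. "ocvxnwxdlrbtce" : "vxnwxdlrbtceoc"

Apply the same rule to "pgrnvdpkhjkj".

The transformation: move the first 2 characters to the end (rotate left by 2).
"pgrnvdpkhjkj" → "rnvdpkhjkjpg".

rnvdpkhjkjpg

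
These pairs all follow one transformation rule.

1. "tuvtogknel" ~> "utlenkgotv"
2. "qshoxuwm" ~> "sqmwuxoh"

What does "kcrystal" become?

cklatsyr

Each output is the input with this applied: reverse the string, then move the last 2 characters to the front (rotate right by 2).
Starting from "kcrystal": after the first operation, "latsyrck"; after the second, "cklatsyr".
(Check on "qshoxuwm": → "mwuxohsq" → "sqmwuxoh" ✓)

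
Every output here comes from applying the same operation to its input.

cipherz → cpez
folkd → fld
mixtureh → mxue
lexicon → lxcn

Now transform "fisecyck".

Rule — keep every other character starting from the first (positions 1st, 3rd, 5th, ...).
Doing the same to "fisecyck": "fscc".

fscc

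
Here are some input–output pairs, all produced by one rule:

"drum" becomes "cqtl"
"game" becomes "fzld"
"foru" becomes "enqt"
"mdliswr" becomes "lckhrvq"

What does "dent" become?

cdms

The pattern: shift every letter 1 place backward in the alphabet (wrapping around).
On "dent" that produces "cdms".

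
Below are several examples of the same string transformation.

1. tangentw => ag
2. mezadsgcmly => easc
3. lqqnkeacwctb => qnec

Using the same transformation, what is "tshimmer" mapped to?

si

What's happening: delete the last 3 characters, then keep every other character starting from the second (positions 2nd, 4th, 6th, ...).
"tshimmer" → "tshim" → "si".
(Check on "tangentw": → "tange" → "ag" ✓)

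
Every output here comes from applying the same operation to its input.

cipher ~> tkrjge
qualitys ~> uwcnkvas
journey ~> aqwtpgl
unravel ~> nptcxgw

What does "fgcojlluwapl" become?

nieqlnnwycrh

Looking at the pairs, the operation is to shift every letter 2 places forward in the alphabet (wrapping around), then swap the first and last characters.
For "fgcojlluwapl", step one produces "hieqlnnwycrn"; step two turns that into "nieqlnnwycrh".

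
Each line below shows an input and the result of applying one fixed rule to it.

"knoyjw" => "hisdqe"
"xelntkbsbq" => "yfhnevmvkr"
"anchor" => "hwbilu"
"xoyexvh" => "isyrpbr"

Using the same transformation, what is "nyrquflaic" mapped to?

What's happening: move the first character to the end, then shift every letter 6 places backward in the alphabet (wrapping around).
On "nyrquflaic": the first step gives "yrquflaicn", and the second then gives "slkozfucwh".

slkozfucwh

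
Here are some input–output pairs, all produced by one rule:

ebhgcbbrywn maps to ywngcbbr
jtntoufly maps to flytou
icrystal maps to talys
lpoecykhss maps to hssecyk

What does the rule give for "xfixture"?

Each output is the input with this applied: delete the first 3 characters, then move the last 3 characters to the front (rotate right by 3).
"xfixture" → "urext".

urext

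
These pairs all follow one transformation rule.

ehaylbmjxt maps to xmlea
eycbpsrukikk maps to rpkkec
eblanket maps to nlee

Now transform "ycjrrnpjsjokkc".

Rule — keep every other character starting from the first (positions 1st, 3rd, 5th, ...), then sort the characters into reverse alphabetical order.
Starting from "ycjrrnpjsjokkc": after the first operation, "yjrpsok"; after the second, "ysrpokj".
(Check on "eycbpsrukikk": → "ecprkk" → "rpkkec" ✓)

ysrpokj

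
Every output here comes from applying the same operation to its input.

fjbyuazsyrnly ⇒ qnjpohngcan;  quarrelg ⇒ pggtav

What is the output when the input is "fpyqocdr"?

The rule is to delete the first 2 characters, then shift every letter 11 places backward in the alphabet (wrapping around).
"fpyqocdr" → "yqocdr" → "nfdrsg".

nfdrsg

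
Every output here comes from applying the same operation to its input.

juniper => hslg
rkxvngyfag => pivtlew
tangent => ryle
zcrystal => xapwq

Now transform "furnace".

Rule — delete the last 3 characters, then shift every letter 2 places backward in the alphabet (wrapping around).
"furnace" → "furn" → "dspl".

dspl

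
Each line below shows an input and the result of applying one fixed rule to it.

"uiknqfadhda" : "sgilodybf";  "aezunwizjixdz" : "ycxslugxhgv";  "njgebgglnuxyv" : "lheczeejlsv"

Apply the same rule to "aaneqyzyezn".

In each case the input is transformed by: delete the last 2 characters, then shift every letter 2 places backward in the alphabet (wrapping around).
Applying both steps to "aaneqyzyezn": "aaneqyzye", then "yylcowxwc".

yylcowxwc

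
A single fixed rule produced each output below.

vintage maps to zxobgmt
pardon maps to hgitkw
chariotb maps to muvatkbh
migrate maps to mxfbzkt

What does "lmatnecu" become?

The pattern: shift every letter 7 places backward in the alphabet (wrapping around), then move the last 2 characters to the front (rotate right by 2).
Working it through for "lmatnecu": intermediate "eftmgxvn", final "vneftmgx".

vneftmgx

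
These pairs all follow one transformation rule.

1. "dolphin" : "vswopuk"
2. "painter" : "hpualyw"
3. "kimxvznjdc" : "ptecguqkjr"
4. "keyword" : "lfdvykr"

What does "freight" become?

The pattern: shift every letter 7 places forward in the alphabet (wrapping around), then move the first character to the end.
"freight" → "ylpnoam".
(Check on "kimxvznjdc": → "rptecguqkj" → "ptecguqkjr" ✓)

ylpnoam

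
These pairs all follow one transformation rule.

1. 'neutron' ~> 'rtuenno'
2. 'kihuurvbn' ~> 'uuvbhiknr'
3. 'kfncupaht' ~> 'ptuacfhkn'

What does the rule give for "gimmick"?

The pattern: sort the characters into alphabetical order, then move the last 3 characters to the front (rotate right by 3).
"gimmick" → "cgiikmm" → "kmmcgii".

kmmcgii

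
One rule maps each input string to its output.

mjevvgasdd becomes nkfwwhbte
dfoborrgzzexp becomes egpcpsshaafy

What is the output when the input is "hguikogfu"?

ihvjlphg

Rule — delete the last character, then shift every letter 1 place forward in the alphabet (wrapping around).
Working it through for "hguikogfu": intermediate "hguikogf", final "ihvjlphg".
(Check on "mjevvgasdd": → "mjevvgasd" → "nkfwwhbte" ✓)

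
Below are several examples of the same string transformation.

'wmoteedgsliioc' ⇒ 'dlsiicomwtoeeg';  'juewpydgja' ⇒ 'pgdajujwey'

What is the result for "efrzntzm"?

tnmzfezr

Looking at the pairs, the operation is to swap each adjacent pair of characters (1↔2, 3↔4, ...), then swap the front and back halves of the string.
Applying both steps to "efrzntzm": "fezrtnmz", then "tnmzfezr".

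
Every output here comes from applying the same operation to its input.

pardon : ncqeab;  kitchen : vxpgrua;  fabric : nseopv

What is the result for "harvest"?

nuiefrg

The rule is to swap each adjacent pair of characters (1↔2, 3↔4, ...), then shift every letter 13 places forward in the alphabet (wrapping around) — i.e. ROT13.
So "harvest" becomes "nuiefrg".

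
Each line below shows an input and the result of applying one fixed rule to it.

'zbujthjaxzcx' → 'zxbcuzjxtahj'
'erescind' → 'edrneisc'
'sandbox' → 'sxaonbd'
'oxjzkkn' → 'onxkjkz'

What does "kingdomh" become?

What's happening: take characters alternately from the front and the back (1st, last, 2nd, 2nd-last, ...).
Applying that to "kingdomh" gives "khimnogd".

khimnogd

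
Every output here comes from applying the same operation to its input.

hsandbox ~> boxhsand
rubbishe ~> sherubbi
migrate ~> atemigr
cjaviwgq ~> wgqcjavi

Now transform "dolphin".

hindolp

Rule — move the last 3 characters to the front (rotate right by 3).
"dolphin" → "hindolp".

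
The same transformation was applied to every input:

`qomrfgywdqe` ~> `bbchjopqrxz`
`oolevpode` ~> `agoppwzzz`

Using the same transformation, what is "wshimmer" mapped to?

The rule is to shift every letter 11 places forward in the alphabet (wrapping around), then sort the characters into alphabetical order.
Working it through for "wshimmer": intermediate "hdstxxpc", final "cdhpstxx".
(Check on "qomrfgywdqe": → "bzxcqrjhobp" → "bbchjopqrxz" ✓)

cdhpstxx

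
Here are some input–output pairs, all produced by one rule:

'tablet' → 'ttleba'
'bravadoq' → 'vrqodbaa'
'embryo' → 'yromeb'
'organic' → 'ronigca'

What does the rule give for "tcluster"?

uttsrlec

Looking at the pairs, the operation is to sort the characters into reverse alphabetical order.
For "tcluster" the result is "uttsrlec".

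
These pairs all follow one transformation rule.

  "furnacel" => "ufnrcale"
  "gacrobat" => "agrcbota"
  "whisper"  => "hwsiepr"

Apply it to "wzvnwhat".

Rule — swap each adjacent pair of characters (1↔2, 3↔4, ...).
On "wzvnwhat" that produces "zwnvhwta".

zwnvhwta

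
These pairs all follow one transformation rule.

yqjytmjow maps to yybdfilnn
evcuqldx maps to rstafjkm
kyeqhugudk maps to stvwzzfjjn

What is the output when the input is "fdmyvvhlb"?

qsuwabkkn

The transformation: sort the characters into alphabetical order, then shift every letter 11 places backward in the alphabet (wrapping around).
Starting from "fdmyvvhlb": after the first operation, "bdfhlmvvy"; after the second, "qsuwabkkn".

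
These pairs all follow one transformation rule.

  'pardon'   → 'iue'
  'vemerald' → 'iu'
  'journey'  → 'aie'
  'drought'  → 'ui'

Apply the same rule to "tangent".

Each output is the input with this applied: shift every letter 9 places backward in the alphabet (wrapping around), then keep only the vowels.
On "tangent": the first step gives "krexvek", and the second then gives "ee".

ee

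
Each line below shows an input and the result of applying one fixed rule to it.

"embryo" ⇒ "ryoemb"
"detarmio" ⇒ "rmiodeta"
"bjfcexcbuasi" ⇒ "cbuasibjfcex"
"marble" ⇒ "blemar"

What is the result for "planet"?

netpla

Looking at the pairs, the operation is to swap the front and back halves of the string.
So "planet" becomes "netpla".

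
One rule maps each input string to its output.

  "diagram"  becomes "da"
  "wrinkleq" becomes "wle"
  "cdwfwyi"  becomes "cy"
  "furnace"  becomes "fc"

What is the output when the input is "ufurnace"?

Looking at the pairs, the operation is to swap each adjacent pair of characters (1↔2, 3↔4, ...), then keep one character in every 3, starting at position 2 (positions 2nd, 5th, 8th, ...).
"ufurnace" → "furuanec" → "uac".
(Check on "cdwfwyi": → "dcfwywi" → "cy" ✓)

uac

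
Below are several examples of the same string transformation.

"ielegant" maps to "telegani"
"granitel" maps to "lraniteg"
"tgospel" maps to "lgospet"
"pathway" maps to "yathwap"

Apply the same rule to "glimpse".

elimpsg

Looking at the pairs, the operation is to swap the first and last characters.
So "glimpse" becomes "elimpsg".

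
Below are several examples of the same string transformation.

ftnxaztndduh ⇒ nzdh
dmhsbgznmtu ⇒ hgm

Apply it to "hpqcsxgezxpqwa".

What's happening: keep one character in every 3, starting at position 3 (positions 3rd, 6th, 9th, ...).
Applying that to "hpqcsxgezxpqwa" gives "qxzq".

qxzq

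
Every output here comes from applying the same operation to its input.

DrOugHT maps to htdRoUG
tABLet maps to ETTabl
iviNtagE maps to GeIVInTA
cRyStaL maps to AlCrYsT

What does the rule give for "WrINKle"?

LEwRink

The pattern: flip the case of every letter, then move the last 2 characters to the front (rotate right by 2).
Applying both steps to "WrINKle": "wRinkLE", then "LEwRink".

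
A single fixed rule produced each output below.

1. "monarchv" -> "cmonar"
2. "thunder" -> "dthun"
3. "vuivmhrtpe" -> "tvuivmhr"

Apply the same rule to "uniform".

ounif

What's happening: delete the last 2 characters, then move the last character to the front.
Working it through for "uniform": intermediate "unifo", final "ounif".
(Check on "vuivmhrtpe": → "vuivmhrt" → "tvuivmhr" ✓)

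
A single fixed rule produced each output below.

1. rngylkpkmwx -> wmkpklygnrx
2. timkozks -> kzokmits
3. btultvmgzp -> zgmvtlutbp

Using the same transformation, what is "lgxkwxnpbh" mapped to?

Rule — move the last character to the front, then reverse the string.
"lgxkwxnpbh" → "hlgxkwxnpb" → "bpnxwkxglh".

bpnxwkxglh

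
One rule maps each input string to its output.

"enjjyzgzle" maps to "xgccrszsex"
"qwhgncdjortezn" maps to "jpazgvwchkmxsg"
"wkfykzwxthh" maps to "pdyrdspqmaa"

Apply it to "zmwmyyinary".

sfpfrrbgtkr

What's happening: shift every letter 7 places backward in the alphabet (wrapping around).
Doing the same to "zmwmyyinary": "sfpfrrbgtkr".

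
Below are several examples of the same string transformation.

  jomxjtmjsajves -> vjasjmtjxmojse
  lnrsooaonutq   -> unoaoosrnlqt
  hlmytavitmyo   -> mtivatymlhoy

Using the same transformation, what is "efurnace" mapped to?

anrufeec

In each case the input is transformed by: move the last 2 characters to the front (rotate right by 2), then reverse the string.
Starting from "efurnace": after the first operation, "ceefurna"; after the second, "anrufeec".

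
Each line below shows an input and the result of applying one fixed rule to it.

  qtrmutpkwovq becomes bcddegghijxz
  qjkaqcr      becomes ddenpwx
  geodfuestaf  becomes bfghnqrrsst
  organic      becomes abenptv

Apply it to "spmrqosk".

bcdeffxz

What's happening: shift every letter 13 places forward in the alphabet (wrapping around) — i.e. ROT13, then sort the characters into alphabetical order.
For "spmrqosk", step one produces "fczedbfx"; step two turns that into "bcdeffxz".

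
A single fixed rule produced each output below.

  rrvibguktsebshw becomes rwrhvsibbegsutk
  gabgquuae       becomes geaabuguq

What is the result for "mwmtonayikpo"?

Each output is the input with this applied: take characters alternately from the front and the back (1st, last, 2nd, 2nd-last, ...).
"mwmtonayikpo" → "mowpmktioyna".

mowpmktioyna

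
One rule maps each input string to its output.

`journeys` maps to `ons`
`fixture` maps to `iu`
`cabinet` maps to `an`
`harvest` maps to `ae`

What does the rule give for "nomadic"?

od

In each case the input is transformed by: keep one character in every 3, starting at position 2 (positions 2nd, 5th, 8th, ...).
On "nomadic" that produces "od".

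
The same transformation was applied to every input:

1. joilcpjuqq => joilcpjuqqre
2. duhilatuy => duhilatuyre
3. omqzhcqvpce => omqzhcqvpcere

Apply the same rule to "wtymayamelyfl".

wtymayamelyflre

Looking at the pairs, the operation is to append "re".
So "wtymayamelyfl" becomes "wtymayamelyflre".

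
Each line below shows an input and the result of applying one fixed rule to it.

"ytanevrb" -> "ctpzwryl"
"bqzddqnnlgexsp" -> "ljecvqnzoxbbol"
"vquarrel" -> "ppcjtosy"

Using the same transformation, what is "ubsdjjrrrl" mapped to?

hpppjszqbh

The rule is to shift every letter 2 places backward in the alphabet (wrapping around), then swap the front and back halves of the string.
On "ubsdjjrrrl": the first step gives "szqbhhpppj", and the second then gives "hpppjszqbh".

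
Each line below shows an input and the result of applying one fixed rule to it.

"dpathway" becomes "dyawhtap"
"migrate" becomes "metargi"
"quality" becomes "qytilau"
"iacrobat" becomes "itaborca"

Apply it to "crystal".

clatsyr

Looking at the pairs, the operation is to reverse the string, then move the last character to the front.
On "crystal": the first step gives "latsyrc", and the second then gives "clatsyr".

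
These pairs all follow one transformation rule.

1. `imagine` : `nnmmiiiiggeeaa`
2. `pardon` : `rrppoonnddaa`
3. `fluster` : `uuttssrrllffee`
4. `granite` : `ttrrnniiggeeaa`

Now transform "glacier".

Each output is the input with this applied: sort the characters into reverse alphabetical order, then double every character.
For "glacier", step one produces "rligeca"; step two turns that into "rrlliiggeeccaa".

rrlliiggeeccaa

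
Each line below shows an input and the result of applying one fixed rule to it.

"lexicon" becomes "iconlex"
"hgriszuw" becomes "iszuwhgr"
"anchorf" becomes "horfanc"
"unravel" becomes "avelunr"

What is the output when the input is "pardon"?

Rule — move the first 3 characters to the end (rotate left by 3).
Applying that to "pardon" gives "donpar".

donpar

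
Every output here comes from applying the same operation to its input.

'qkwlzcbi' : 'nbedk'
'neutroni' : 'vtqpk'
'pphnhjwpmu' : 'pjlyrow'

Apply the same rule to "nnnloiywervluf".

nqkaygtxnwh

Each output is the input with this applied: delete the first 3 characters, then shift every letter 2 places forward in the alphabet (wrapping around).
"nnnloiywervluf" → "loiywervluf" → "nqkaygtxnwh".
(Check on "pphnhjwpmu": → "nhjwpmu" → "pjlyrow" ✓)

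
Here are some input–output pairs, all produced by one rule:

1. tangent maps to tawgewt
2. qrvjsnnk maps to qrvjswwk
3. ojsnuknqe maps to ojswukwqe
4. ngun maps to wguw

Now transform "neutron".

Looking at the pairs, the operation is to replace every "n" with "w".
Applying that to "neutron" gives "weutrow".

weutrow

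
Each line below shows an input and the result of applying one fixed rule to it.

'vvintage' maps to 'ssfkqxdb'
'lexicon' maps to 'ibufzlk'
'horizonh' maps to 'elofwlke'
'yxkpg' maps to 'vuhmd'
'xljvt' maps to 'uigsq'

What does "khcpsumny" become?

Rule — shift every letter 3 places backward in the alphabet (wrapping around).
Applying that to "khcpsumny" gives "hezmprjkv".

hezmprjkv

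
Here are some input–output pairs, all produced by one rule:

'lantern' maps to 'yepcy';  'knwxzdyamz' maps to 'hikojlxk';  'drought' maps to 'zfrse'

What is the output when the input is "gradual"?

What's happening: delete the first 2 characters, then shift every letter 11 places forward in the alphabet (wrapping around).
Applying both steps to "gradual": "adual", then "loflw".

loflw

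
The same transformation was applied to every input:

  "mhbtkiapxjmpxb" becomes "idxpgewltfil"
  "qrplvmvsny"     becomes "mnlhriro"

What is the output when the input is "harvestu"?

dwnrao

In each case the input is transformed by: delete the last 2 characters, then shift every letter 4 places backward in the alphabet (wrapping around).
Starting from "harvestu": after the first operation, "harves"; after the second, "dwnrao".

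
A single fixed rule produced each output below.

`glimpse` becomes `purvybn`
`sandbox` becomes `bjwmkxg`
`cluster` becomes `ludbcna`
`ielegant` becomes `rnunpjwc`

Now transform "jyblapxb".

shkujygk

The transformation: shift every letter 9 places forward in the alphabet (wrapping around).
"jyblapxb" → "shkujygk".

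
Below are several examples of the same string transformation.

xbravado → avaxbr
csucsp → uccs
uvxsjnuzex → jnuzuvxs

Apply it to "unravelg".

The pattern: delete the last 2 characters, then swap the front and back halves of the string.
Applying both steps to "unravelg": "unrave", then "aveunr".

aveunr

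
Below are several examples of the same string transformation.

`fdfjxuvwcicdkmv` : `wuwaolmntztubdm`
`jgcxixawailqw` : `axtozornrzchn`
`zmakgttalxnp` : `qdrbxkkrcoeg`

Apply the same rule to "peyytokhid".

gvppkfbyzu

The rule is to shift every letter 9 places backward in the alphabet (wrapping around).
"peyytokhid" → "gvppkfbyzu".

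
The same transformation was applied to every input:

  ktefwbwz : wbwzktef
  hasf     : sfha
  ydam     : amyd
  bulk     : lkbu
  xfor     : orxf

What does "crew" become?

What's happening: swap the front and back halves of the string.
For "crew" the result is "ewcr".

ewcr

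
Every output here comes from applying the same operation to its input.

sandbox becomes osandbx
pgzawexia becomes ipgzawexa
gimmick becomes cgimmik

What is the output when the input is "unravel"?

eunravl

Each output is the input with this applied: move the last character to the front, then swap the first and last characters.
On "unravel": the first step gives "lunrave", and the second then gives "eunravl".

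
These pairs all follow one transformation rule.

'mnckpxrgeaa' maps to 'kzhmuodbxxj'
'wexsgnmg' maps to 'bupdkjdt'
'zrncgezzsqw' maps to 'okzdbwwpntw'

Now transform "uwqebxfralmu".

tnbyucoxijrr

The rule is to move the first character to the end, then shift every letter 3 places backward in the alphabet (wrapping around).
Applying both steps to "uwqebxfralmu": "wqebxfralmuu", then "tnbyucoxijrr".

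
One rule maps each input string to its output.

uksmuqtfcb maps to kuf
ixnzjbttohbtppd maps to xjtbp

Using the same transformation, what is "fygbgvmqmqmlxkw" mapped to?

In each case the input is transformed by: keep one character in every 3, starting at position 2 (positions 2nd, 5th, 8th, ...).
Doing the same to "fygbgvmqmqmlxkw": "ygqmk".

ygqmk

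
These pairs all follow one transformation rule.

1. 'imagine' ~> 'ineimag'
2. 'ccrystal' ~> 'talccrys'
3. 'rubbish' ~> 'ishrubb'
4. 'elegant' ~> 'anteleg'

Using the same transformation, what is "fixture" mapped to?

urefixt

Looking at the pairs, the operation is to move the last 3 characters to the front (rotate right by 3).
On "fixture" that produces "urefixt".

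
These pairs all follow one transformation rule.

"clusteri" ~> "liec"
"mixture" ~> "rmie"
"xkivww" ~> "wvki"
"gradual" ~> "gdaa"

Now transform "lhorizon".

nlih

Each output is the input with this applied: sort the characters into reverse alphabetical order, then keep only the last 4 characters.
Working it through for "lhorizon": intermediate "zroonlih", final "nlih".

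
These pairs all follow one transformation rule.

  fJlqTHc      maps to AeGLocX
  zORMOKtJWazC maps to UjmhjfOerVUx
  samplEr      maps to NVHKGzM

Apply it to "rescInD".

MZNXdIy

The pattern: shift every letter 5 places backward in the alphabet (wrapping around), then flip the case of every letter.
On "rescInD": the first step gives "mznxDiY", and the second then gives "MZNXdIy".
(Check on "samplEr": → "nvhkgZm" → "NVHKGzM" ✓)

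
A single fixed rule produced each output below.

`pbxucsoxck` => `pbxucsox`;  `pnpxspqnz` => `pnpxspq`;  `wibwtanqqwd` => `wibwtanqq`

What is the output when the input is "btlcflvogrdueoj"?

btlcflvogrdue

In each case the input is transformed by: delete the last 2 characters.
On "btlcflvogrdueoj" that produces "btlcflvogrdue".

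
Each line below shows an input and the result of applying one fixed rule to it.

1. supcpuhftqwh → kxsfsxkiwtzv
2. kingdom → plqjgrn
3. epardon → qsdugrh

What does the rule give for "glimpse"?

Each output is the input with this applied: shift every letter 3 places forward in the alphabet (wrapping around), then swap the first and last characters.
Working it through for "glimpse": intermediate "jolpsvh", final "holpsvj".

holpsvj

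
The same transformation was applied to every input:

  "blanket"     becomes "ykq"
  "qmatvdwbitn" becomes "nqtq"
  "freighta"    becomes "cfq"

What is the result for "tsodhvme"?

In each case the input is transformed by: keep one character in every 3, starting at position 1 (positions 1st, 4th, 7th, ...), then shift every letter 3 places backward in the alphabet (wrapping around).
"tsodhvme" → "qaj".

qaj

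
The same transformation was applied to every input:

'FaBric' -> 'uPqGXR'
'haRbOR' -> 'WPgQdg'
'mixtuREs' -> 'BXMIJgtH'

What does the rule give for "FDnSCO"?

In each case the input is transformed by: flip the case of every letter, then shift every letter 11 places backward in the alphabet (wrapping around).
Working it through for "FDnSCO": intermediate "fdNsco", final "usChrd".

usChrd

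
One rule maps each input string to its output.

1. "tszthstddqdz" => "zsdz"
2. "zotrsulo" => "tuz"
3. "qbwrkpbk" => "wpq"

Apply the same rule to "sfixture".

Rule — move the first 2 characters to the end (rotate left by 2), then keep one character in every 3, starting at position 1 (positions 1st, 4th, 7th, ...).
For "sfixture" the result is "ius".

ius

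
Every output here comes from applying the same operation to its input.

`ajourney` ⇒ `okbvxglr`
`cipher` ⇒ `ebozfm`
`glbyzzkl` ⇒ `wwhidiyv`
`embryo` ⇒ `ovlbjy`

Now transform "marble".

yibjxo

The transformation: swap the front and back halves of the string, then shift every letter 3 places backward in the alphabet (wrapping around).
"marble" → "blemar" → "yibjxo".
(Check on "ajourney": → "rneyajou" → "okbvxglr" ✓)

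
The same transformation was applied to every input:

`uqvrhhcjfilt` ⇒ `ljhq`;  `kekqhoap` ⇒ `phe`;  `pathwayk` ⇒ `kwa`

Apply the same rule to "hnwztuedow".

dtn

Rule — keep one character in every 3, starting at position 2 (positions 2nd, 5th, 8th, ...), then reverse the string.
Starting from "hnwztuedow": after the first operation, "ntd"; after the second, "dtn".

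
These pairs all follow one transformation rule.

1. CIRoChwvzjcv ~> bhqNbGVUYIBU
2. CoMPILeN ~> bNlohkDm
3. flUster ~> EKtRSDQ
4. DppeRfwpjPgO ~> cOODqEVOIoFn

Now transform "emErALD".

Looking at the pairs, the operation is to flip the case of every letter, then shift every letter 1 place backward in the alphabet (wrapping around).
Working it through for "emErALD": intermediate "EMeRald", final "DLdQzkc".

DLdQzkc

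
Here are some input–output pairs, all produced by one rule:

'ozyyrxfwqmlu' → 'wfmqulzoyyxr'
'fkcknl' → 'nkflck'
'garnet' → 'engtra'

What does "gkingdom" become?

dgmokgni

What's happening: swap the front and back halves of the string, then swap each adjacent pair of characters (1↔2, 3↔4, ...).
Applying both steps to "gkingdom": "gdomgkin", then "dgmokgni".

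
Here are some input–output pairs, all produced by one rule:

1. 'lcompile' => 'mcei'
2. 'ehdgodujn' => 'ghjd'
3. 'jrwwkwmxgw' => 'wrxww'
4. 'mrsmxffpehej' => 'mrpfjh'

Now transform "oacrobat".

ratb

What's happening: keep every other character starting from the second (positions 2nd, 4th, 6th, ...), then swap each adjacent pair of characters (1↔2, 3↔4, ...).
For "oacrobat", step one produces "arbt"; step two turns that into "ratb".
(Check on "jrwwkwmxgw": → "rwwxw" → "wrxww" ✓)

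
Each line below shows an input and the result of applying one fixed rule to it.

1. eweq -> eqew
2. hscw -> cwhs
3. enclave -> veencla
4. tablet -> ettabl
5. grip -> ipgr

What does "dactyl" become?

The pattern: move the last 2 characters to the front (rotate right by 2).
So "dactyl" becomes "yldact".

yldact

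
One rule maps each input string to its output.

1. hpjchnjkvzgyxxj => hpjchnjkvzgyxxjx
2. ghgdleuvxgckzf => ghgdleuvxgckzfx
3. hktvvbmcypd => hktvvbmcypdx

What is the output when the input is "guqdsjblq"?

guqdsjblqx

Rule — append "x".
For "guqdsjblq" the result is "guqdsjblqx".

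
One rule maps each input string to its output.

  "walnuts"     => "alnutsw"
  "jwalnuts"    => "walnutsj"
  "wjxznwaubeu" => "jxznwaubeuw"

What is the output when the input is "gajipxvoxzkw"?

In each case the input is transformed by: move the first character to the end.
Doing the same to "gajipxvoxzkw": "ajipxvoxzkwg".

ajipxvoxzkwg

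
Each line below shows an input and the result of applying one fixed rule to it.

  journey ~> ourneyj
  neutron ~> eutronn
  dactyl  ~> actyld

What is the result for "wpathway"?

The transformation: move the first character to the end.
Applying that to "wpathway" gives "pathwayw".

pathwayw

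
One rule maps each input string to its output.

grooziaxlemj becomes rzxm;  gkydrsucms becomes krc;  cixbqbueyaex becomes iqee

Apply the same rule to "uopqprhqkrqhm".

Looking at the pairs, the operation is to keep one character in every 3, starting at position 2 (positions 2nd, 5th, 8th, ...).
Doing the same to "uopqprhqkrqhm": "opqq".

opqq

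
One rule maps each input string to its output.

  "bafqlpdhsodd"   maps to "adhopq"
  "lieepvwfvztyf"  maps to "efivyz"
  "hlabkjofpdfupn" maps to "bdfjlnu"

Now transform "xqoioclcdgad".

Rule — keep every other character starting from the second (positions 2nd, 4th, 6th, ...), then sort the characters into alphabetical order.
"xqoioclcdgad" → "qiccgd" → "ccdgiq".

ccdgiq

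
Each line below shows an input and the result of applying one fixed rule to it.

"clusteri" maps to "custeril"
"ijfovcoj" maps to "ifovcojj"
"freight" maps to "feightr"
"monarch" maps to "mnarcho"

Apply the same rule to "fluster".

In each case the input is transformed by: move the first character to the end, then swap the first and last characters.
On "fluster": the first step gives "lusterf", and the second then gives "fusterl".

fusterl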